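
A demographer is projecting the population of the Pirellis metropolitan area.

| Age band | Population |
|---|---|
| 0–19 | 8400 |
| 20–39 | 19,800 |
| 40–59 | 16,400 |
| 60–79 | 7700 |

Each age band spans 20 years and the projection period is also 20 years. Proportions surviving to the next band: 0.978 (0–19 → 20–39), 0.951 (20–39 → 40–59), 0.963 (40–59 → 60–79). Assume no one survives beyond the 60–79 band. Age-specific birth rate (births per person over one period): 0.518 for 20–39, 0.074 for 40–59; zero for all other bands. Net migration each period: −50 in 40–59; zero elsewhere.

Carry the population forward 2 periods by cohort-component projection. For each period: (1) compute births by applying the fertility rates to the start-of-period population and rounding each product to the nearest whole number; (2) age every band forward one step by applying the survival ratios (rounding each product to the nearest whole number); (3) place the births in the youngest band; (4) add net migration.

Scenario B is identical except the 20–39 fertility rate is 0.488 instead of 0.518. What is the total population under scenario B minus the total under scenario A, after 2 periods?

Numbering the groups 1..4 from youngest to oldest:
— Period 1 —
Births: 19800 × 0.518 = 10256  |  16400 × 0.074 = 1214 ⇒ total 11470
Group 2: 8400 × 0.978 = 8215
Group 3: 19800 × 0.951 = 18830
Group 4: 16400 × 0.963 = 15793
Net migration: Group 3 − 50 → 18780
Population now: 0–19=11470, 20–39=8215, 40–59=18780, 60–79=15793
— Period 2 —
Births: 8215 × 0.518 = 4255  |  18780 × 0.074 = 1390 ⇒ total 5645
Group 2: 11470 × 0.978 = 11218
Group 3: 8215 × 0.951 = 7812
Group 4: 18780 × 0.963 = 18085
Net migration: Group 3 − 50 → 7762
Population now: 0–19=5645, 20–39=11218, 40–59=7762, 60–79=18085
Scenario A total after 2 periods: 42710
Scenario B projection —
— Period 1 —
Births: 19800 × 0.488 = 9662  |  16400 × 0.074 = 1214 ⇒ total 10876
Group 2: 8400 × 0.978 = 8215
Group 3: 19800 × 0.951 = 18830
Group 4: 16400 × 0.963 = 15793
Net migration: Group 3 − 50 → 18780
Population now: 0–19=10876, 20–39=8215, 40–59=18780, 60–79=15793
— Period 2 —
Births: 8215 × 0.488 = 4009  |  18780 × 0.074 = 1390 ⇒ total 5399
Group 2: 10876 × 0.978 = 10637
Group 3: 8215 × 0.951 = 7812
Group 4: 18780 × 0.963 = 18085
Net migration: Group 3 − 50 → 7762
Population now: 0–19=5399, 20–39=10637, 40–59=7762, 60–79=18085
Scenario B total after 2 periods: 41883
Difference B − A = 41883 − 42710 = -827

-827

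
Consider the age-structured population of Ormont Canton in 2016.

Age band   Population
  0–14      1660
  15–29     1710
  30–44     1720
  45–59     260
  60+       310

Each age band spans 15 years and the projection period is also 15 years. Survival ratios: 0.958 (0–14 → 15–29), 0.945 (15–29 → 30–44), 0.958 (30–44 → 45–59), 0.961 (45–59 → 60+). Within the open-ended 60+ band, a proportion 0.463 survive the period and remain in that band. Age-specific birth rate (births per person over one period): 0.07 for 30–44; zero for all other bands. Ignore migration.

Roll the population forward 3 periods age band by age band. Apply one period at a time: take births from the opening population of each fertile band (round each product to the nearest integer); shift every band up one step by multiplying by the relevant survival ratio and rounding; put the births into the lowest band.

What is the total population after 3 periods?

— Period 1 —
Births: 1720 × 0.07 = 120
15–29: 1660 × 0.958 = 1590
30–44: 1710 × 0.945 = 1616
45–59: 1720 × 0.958 = 1648
60+: 260 × 0.961 + 310 × 0.463 = 250 + 144 = 394
Population now: 0–14=120, 15–29=1590, 30–44=1616, 45–59=1648, 60+=394
— Period 2 —
Births: 1616 × 0.07 = 113
15–29: 120 × 0.958 = 115
30–44: 1590 × 0.945 = 1503
45–59: 1616 × 0.958 = 1548
60+: 1648 × 0.961 + 394 × 0.463 = 1584 + 182 = 1766
Population now: 0–14=113, 15–29=115, 30–44=1503, 45–59=1548, 60+=1766
— Period 3 —
Births: 1503 × 0.07 = 105
15–29: 113 × 0.958 = 108
30–44: 115 × 0.945 = 109
45–59: 1503 × 0.958 = 1440
60+: 1548 × 0.961 + 1766 × 0.463 = 1488 + 818 = 2306
Population now: 0–14=105, 15–29=108, 30–44=109, 45–59=1440, 60+=2306
Total after period 3: 105 + 108 + 109 + 1440 + 2306 = 4068

4068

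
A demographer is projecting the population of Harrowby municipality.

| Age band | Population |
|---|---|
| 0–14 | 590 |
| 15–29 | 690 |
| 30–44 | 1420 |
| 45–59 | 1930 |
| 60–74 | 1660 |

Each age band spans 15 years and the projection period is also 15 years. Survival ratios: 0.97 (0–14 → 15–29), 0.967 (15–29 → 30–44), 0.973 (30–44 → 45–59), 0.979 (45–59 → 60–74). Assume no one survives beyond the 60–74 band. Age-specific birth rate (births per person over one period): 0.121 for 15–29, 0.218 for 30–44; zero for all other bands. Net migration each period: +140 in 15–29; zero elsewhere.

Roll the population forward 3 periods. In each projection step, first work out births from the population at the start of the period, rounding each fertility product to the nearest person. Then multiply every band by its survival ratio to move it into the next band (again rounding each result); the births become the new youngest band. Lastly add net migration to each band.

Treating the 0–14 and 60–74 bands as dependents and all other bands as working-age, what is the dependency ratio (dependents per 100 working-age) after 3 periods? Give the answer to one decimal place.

Call the groups 1 to 5, youngest first.
Period 1:
Births: 690 × 0.121 = 83, 1420 × 0.218 = 310 — total 393
Group 2: 590 × 0.97 = 572
Group 3: 690 × 0.967 = 667
Group 4: 1420 × 0.973 = 1382
Group 5: 1930 × 0.979 = 1889
Net migration: Group 2 + 140 → 712
End of period: [393, 712, 667, 1382, 1889]
Period 2:
Births: 712 × 0.121 = 86, 667 × 0.218 = 145 — total 231
Group 2: 393 × 0.97 = 381
Group 3: 712 × 0.967 = 689
Group 4: 667 × 0.973 = 649
Group 5: 1382 × 0.979 = 1353
Net migration: Group 2 + 140 → 521
End of period: [231, 521, 689, 649, 1353]
Period 3:
Births: 521 × 0.121 = 63, 689 × 0.218 = 150 — total 213
Group 2: 231 × 0.97 = 224
Group 3: 521 × 0.967 = 504
Group 4: 689 × 0.973 = 670
Group 5: 649 × 0.979 = 635
Net migration: Group 2 + 140 → 364
End of period: [213, 364, 504, 670, 635]
Dependents (band 0–14 + band 60–74) = 213 + 635 = 848; working-age = 1538; ratio = 848/1538 × 100 = 55.1

55.1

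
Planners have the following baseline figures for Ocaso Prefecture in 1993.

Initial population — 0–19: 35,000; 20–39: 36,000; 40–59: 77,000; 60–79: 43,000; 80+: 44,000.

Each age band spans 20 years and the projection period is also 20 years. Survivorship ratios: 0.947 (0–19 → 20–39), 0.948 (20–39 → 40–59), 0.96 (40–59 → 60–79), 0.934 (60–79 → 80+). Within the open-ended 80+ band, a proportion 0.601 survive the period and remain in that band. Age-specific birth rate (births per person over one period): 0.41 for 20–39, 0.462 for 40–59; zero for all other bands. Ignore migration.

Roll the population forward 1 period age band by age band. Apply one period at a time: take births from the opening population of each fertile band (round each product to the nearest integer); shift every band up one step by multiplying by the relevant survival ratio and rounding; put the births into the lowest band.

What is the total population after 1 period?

[period 1]
Births: 36000 * 0.41 = 14760  |  77000 * 0.462 = 35574 → total 50334
20–39: 35000 * 0.947 = 33145
40–59: 36000 * 0.948 = 34128
60–79: 77000 * 0.96 = 73920
80+: 43000 * 0.934 + 44000 * 0.601 = 40162 + 26444 = 66606
→ [50334, 33145, 34128, 73920, 66606]
Total after period 1: 50334 + 33145 + 34128 + 73920 + 66606 = 258133

258133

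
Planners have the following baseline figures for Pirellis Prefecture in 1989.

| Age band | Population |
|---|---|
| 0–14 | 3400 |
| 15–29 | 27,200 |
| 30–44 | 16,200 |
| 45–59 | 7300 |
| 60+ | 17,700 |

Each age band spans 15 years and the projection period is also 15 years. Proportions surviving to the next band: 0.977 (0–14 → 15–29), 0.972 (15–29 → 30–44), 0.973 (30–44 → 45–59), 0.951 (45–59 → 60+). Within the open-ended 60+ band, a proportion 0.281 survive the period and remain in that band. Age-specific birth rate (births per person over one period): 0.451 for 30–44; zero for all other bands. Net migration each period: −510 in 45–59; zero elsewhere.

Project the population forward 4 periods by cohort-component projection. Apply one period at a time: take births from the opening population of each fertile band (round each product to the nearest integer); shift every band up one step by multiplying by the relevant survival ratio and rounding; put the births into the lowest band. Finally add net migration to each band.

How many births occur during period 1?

(Groups numbered youngest = 1 to oldest = 5.)
— Period 1 —
Births: 16200 * 0.451 = 7306
Group 2: 3400 * 0.977 = 3322
Group 3: 27200 * 0.972 = 26438
Group 4: 16200 * 0.973 = 15763
Group 5: 7300 * 0.951 + 17700 * 0.281 = 6942 + 4974 = 11916
Net migration: Group 4 − 510 → 15253
End of period: [7306, 3322, 26438, 15253, 11916]

7306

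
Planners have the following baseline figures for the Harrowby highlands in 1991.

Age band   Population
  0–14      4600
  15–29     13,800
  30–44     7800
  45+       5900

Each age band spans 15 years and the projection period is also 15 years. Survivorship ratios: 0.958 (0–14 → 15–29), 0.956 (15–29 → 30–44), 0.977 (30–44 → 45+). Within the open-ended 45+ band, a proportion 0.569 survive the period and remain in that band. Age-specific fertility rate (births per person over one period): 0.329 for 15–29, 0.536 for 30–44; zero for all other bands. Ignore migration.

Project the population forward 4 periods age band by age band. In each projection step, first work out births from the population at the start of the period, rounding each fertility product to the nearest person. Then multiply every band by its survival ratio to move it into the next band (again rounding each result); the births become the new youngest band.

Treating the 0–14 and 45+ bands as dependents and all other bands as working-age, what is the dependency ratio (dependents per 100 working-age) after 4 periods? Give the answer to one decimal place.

After projecting period 1:
Births: 13800 * 0.329 = 4540, 7800 * 0.536 = 4181 → total 8721
15–29: 4600 * 0.958 = 4407
30–44: 13800 * 0.956 = 13193
45+: 7800 * 0.977 + 5900 * 0.569 = 7621 + 3357 = 10978
Population now: 0–14=8721, 15–29=4407, 30–44=13193, 45+=10978
After projecting period 2:
Births: 4407 * 0.329 = 1450, 13193 * 0.536 = 7071 → total 8521
15–29: 8721 * 0.958 = 8355
30–44: 4407 * 0.956 = 4213
45+: 13193 * 0.977 + 10978 * 0.569 = 12890 + 6246 = 19136
Population now: 0–14=8521, 15–29=8355, 30–44=4213, 45+=19136
After projecting period 3:
Births: 8355 * 0.329 = 2749, 4213 * 0.536 = 2258 → total 5007
15–29: 8521 * 0.958 = 8163
30–44: 8355 * 0.956 = 7987
45+: 4213 * 0.977 + 19136 * 0.569 = 4116 + 10888 = 15004
Population now: 0–14=5007, 15–29=8163, 30–44=7987, 45+=15004
After projecting period 4:
Births: 8163 * 0.329 = 2686, 7987 * 0.536 = 4281 → total 6967
15–29: 5007 * 0.958 = 4797
30–44: 8163 * 0.956 = 7804
45+: 7987 * 0.977 + 15004 * 0.569 = 7803 + 8537 = 16340
Population now: 0–14=6967, 15–29=4797, 30–44=7804, 45+=16340
Dependents (band 0–14 + band 45+) = 6967 + 16340 = 23307; working-age = 12601; ratio = 23307/12601 × 100 = 185.0

185.0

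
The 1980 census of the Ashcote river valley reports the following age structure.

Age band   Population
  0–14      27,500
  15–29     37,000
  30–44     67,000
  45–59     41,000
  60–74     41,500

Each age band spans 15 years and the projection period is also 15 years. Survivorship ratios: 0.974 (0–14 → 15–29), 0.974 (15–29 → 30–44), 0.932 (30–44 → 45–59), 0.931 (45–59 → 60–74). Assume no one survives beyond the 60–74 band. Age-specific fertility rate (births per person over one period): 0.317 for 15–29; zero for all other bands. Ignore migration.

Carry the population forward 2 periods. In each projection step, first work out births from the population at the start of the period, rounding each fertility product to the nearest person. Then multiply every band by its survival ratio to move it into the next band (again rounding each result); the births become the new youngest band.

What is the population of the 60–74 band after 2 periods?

58135

After projecting period 1:
Births: 37000 × 0.317 = 11729
15–29: 27500 × 0.974 = 26785
30–44: 37000 × 0.974 = 36038
45–59: 67000 × 0.932 = 62444
60–74: 41000 × 0.931 = 38171
→ [11729, 26785, 36038, 62444, 38171]
After projecting period 2:
Births: 26785 × 0.317 = 8491
15–29: 11729 × 0.974 = 11424
30–44: 26785 × 0.974 = 26089
45–59: 36038 × 0.932 = 33587
60–74: 62444 × 0.931 = 58135
→ [8491, 11424, 26089, 33587, 58135]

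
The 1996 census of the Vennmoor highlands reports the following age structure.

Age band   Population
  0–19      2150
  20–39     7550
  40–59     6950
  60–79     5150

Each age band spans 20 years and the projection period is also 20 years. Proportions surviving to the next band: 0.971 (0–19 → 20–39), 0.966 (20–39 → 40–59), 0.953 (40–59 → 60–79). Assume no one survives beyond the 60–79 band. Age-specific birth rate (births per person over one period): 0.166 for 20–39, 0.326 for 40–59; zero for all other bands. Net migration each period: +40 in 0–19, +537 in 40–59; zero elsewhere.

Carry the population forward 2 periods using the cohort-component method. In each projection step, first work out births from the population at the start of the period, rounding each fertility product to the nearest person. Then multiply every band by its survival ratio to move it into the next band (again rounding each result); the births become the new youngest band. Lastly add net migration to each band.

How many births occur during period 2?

2900

Let band 1 be 0–19 through band 4 = 60–79.
— Period 1 —
Births: 7550 × 0.166 = 1253  |  6950 × 0.326 = 2266 → total 3519
Band 2: 2150 × 0.971 = 2088
Band 3: 7550 × 0.966 = 7293
Band 4: 6950 × 0.953 = 6623
Net migration: Band 1 + 40 → 3559; Band 3 + 537 → 7830
End of period: [3559, 2088, 7830, 6623]
— Period 2 —
Births: 2088 × 0.166 = 347  |  7830 × 0.326 = 2553 → total 2900
Band 2: 3559 × 0.971 = 3456
Band 3: 2088 × 0.966 = 2017
Band 4: 7830 × 0.953 = 7462
Net migration: Band 1 + 40 → 2940; Band 3 + 537 → 2554
End of period: [2940, 3456, 2554, 7462]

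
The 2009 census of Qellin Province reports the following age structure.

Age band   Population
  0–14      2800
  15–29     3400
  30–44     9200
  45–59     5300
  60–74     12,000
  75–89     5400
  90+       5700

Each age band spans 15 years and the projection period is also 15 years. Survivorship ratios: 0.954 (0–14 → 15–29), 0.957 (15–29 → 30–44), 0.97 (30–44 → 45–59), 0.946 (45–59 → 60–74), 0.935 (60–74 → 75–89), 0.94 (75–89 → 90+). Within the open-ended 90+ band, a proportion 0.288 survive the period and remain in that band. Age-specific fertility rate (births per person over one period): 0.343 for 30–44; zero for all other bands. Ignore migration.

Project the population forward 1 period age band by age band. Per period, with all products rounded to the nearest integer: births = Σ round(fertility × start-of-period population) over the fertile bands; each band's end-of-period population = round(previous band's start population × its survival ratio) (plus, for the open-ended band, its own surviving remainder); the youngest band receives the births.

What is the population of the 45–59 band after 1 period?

[period 1]
Births: 9200 * 0.343 = 3156
15–29: 2800 * 0.954 = 2671
30–44: 3400 * 0.957 = 3254
45–59: 9200 * 0.97 = 8924
60–74: 5300 * 0.946 = 5014
75–89: 12000 * 0.935 = 11220
90+: 5400 * 0.94 + 5700 * 0.288 = 5076 + 1642 = 6718
Giving 3156 / 2671 / 3254 / 8924 / 5014 / 11220 / 6718.

8924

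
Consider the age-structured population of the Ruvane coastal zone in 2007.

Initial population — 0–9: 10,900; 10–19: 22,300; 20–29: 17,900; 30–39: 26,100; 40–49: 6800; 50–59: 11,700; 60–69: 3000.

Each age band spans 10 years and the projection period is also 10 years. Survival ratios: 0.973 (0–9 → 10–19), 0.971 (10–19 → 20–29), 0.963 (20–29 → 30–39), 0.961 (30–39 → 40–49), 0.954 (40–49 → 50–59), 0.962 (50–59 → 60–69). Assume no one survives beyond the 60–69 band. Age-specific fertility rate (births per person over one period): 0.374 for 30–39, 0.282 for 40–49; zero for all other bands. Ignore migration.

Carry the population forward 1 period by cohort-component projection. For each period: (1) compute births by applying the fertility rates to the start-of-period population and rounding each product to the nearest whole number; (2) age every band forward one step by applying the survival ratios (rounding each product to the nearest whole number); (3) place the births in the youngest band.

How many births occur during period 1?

(Groups numbered youngest = 1 to oldest = 7.)
[period 1]
Births: 26100 × 0.374 = 9761 ; 6800 × 0.282 = 1918 ⇒ total 11679
Group 2: 10900 × 0.973 = 10606
Group 3: 22300 × 0.971 = 21653
Group 4: 17900 × 0.963 = 17238
Group 5: 26100 × 0.961 = 25082
Group 6: 6800 × 0.954 = 6487
Group 7: 11700 × 0.962 = 11255
→ [11679, 10606, 21653, 17238, 25082, 6487, 11255]

11679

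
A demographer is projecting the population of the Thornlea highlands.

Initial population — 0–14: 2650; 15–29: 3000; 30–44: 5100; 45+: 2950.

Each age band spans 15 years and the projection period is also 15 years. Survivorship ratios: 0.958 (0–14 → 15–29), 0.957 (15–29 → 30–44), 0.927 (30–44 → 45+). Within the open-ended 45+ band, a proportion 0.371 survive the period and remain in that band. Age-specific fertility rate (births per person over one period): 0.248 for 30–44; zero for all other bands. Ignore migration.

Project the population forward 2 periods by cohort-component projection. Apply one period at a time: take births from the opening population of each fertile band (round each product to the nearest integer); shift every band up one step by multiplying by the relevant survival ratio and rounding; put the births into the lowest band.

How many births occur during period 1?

1265

Period 1:
Births: 5100 * 0.248 = 1265
15–29: 2650 * 0.958 = 2539
30–44: 3000 * 0.957 = 2871
45+: 5100 * 0.927 + 2950 * 0.371 = 4728 + 1094 = 5822
End of period: [1265, 2539, 2871, 5822]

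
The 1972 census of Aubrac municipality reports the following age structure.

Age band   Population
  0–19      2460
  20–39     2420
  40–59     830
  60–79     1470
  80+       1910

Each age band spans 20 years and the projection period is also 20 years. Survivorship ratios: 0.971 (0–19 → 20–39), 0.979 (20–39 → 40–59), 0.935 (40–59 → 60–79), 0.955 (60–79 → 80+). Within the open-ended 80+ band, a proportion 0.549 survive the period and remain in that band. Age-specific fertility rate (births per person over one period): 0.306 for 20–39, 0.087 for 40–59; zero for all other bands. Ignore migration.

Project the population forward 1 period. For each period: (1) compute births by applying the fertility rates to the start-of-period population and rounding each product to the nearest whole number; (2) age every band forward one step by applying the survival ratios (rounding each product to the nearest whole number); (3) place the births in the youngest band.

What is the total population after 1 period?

8800

Period 1:
Births: 2420 × 0.306 = 741, 830 × 0.087 = 72 → 813
20–39: 2460 × 0.971 = 2389
40–59: 2420 × 0.979 = 2369
60–79: 830 × 0.935 = 776
80+: 1470 × 0.955 + 1910 × 0.549 = 1404 + 1049 = 2453
End of period: [813, 2389, 2369, 776, 2453]
Total after period 1: 813 + 2389 + 2369 + 776 + 2453 = 8800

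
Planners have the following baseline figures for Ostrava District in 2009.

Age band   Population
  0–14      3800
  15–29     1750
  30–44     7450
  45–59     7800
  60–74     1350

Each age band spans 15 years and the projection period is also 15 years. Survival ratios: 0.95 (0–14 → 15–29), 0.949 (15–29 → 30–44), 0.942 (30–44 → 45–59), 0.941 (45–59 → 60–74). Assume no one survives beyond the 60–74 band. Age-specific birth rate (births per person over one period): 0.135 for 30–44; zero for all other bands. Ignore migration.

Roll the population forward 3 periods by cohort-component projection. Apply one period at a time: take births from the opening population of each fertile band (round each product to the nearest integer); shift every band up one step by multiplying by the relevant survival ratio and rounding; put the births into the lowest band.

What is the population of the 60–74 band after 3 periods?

1473

Let band 1 be 0–14 through band 5 = 60–74.
— Period 1 —
Births: 7450 * 0.135 = 1006
Band 2: 3800 * 0.95 = 3610
Band 3: 1750 * 0.949 = 1661
Band 4: 7450 * 0.942 = 7018
Band 5: 7800 * 0.941 = 7340
End of period: [1006, 3610, 1661, 7018, 7340]
— Period 2 —
Births: 1661 * 0.135 = 224
Band 2: 1006 * 0.95 = 956
Band 3: 3610 * 0.949 = 3426
Band 4: 1661 * 0.942 = 1565
Band 5: 7018 * 0.941 = 6604
End of period: [224, 956, 3426, 1565, 6604]
— Period 3 —
Births: 3426 * 0.135 = 463
Band 2: 224 * 0.95 = 213
Band 3: 956 * 0.949 = 907
Band 4: 3426 * 0.942 = 3227
Band 5: 1565 * 0.941 = 1473
End of period: [463, 213, 907, 3227, 1473]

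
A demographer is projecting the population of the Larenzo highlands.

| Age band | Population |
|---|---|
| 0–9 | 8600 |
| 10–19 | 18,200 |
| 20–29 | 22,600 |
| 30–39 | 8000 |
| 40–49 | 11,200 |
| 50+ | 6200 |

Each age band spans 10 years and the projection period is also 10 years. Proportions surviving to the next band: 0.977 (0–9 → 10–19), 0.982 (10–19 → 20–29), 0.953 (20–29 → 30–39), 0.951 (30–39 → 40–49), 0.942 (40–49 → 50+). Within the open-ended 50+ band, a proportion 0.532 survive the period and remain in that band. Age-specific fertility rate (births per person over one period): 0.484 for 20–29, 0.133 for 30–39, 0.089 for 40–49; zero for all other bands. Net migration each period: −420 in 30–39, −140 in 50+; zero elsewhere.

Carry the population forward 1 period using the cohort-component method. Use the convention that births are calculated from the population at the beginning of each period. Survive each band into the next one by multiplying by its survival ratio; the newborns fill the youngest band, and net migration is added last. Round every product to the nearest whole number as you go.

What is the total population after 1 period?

[period 1]
Births: 22600 × 0.484 = 10938, 8000 × 0.133 = 1064, 11200 × 0.089 = 997 ⇒ total 12999
10–19: 8600 × 0.977 = 8402
20–29: 18200 × 0.982 = 17872
30–39: 22600 × 0.953 = 21538
40–49: 8000 × 0.951 = 7608
50+: 11200 × 0.942 + 6200 × 0.532 = 10550 + 3298 = 13848
Net migration: 30–39 − 420 → 21118; 50+ − 140 → 13708
Population now: 0–9=12999, 10–19=8402, 20–29=17872, 30–39=21118, 40–49=7608, 50+=13708
Total after period 1: 12999 + 8402 + 17872 + 21118 + 7608 + 13708 = 81707

81707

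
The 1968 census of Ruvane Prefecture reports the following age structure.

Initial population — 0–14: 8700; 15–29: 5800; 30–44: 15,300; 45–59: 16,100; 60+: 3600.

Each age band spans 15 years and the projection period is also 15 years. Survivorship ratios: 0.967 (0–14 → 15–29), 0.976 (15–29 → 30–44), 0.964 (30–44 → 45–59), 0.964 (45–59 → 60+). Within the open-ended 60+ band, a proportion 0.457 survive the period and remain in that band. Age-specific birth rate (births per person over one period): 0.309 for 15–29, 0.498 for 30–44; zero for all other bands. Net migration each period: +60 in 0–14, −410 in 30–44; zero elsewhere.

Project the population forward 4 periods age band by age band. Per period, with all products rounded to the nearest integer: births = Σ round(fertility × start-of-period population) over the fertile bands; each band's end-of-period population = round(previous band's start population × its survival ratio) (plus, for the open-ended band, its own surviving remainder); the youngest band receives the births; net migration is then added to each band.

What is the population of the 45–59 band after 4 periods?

(Groups numbered youngest = 1 to oldest = 5.)
— Period 1 —
Births: 5800 * 0.309 = 1792  |  15300 * 0.498 = 7619 → total 9411
Group 2: 8700 * 0.967 = 8413
Group 3: 5800 * 0.976 = 5661
Group 4: 15300 * 0.964 = 14749
Group 5: 16100 * 0.964 + 3600 * 0.457 = 15520 + 1645 = 17165
Net migration: Group 1 + 60 → 9471; Group 3 − 410 → 5251
Giving 9471 / 8413 / 5251 / 14749 / 17165.
— Period 2 —
Births: 8413 * 0.309 = 2600  |  5251 * 0.498 = 2615 → total 5215
Group 2: 9471 * 0.967 = 9158
Group 3: 8413 * 0.976 = 8211
Group 4: 5251 * 0.964 = 5062
Group 5: 14749 * 0.964 + 17165 * 0.457 = 14218 + 7844 = 22062
Net migration: Group 1 + 60 → 5275; Group 3 − 410 → 7801
Giving 5275 / 9158 / 7801 / 5062 / 22062.
— Period 3 —
Births: 9158 * 0.309 = 2830  |  7801 * 0.498 = 3885 → total 6715
Group 2: 5275 * 0.967 = 5101
Group 3: 9158 * 0.976 = 8938
Group 4: 7801 * 0.964 = 7520
Group 5: 5062 * 0.964 + 22062 * 0.457 = 4880 + 10082 = 14962
Net migration: Group 1 + 60 → 6775; Group 3 − 410 → 8528
Giving 6775 / 5101 / 8528 / 7520 / 14962.
— Period 4 —
Births: 5101 * 0.309 = 1576  |  8528 * 0.498 = 4247 → total 5823
Group 2: 6775 * 0.967 = 6551
Group 3: 5101 * 0.976 = 4979
Group 4: 8528 * 0.964 = 8221
Group 5: 7520 * 0.964 + 14962 * 0.457 = 7249 + 6838 = 14087
Net migration: Group 1 + 60 → 5883; Group 3 − 410 → 4569
Giving 5883 / 6551 / 4569 / 8221 / 14087.

8221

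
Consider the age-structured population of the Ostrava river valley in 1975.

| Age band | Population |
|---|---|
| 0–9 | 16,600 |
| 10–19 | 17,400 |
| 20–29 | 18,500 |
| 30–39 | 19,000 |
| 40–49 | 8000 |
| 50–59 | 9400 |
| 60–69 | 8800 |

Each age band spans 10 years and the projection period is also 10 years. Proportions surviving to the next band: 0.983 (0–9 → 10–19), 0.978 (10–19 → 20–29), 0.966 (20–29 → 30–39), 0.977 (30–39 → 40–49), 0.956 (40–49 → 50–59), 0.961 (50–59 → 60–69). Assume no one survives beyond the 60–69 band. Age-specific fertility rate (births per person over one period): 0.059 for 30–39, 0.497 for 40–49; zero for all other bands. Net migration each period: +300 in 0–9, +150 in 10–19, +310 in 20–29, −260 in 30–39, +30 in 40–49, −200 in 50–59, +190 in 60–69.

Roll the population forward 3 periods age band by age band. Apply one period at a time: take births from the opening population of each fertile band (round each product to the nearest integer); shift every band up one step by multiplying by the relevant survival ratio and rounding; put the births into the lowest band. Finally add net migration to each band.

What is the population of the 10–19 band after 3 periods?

10550

[period 1]
Births: 19000 × 0.059 = 1121 ; 8000 × 0.497 = 3976 — total 5097
10–19: 16600 × 0.983 = 16318
20–29: 17400 × 0.978 = 17017
30–39: 18500 × 0.966 = 17871
40–49: 19000 × 0.977 = 18563
50–59: 8000 × 0.956 = 7648
60–69: 9400 × 0.961 = 9033
Net migration: 0–9 + 300 → 5397; 10–19 + 150 → 16468; 20–29 + 310 → 17327; 30–39 − 260 → 17611; 40–49 + 30 → 18593; 50–59 − 200 → 7448; 60–69 + 190 → 9223
End of period: [5397, 16468, 17327, 17611, 18593, 7448, 9223]
[period 2]
Births: 17611 × 0.059 = 1039 ; 18593 × 0.497 = 9241 — total 10280
10–19: 5397 × 0.983 = 5305
20–29: 16468 × 0.978 = 16106
30–39: 17327 × 0.966 = 16738
40–49: 17611 × 0.977 = 17206
50–59: 18593 × 0.956 = 17775
60–69: 7448 × 0.961 = 7158
Net migration: 0–9 + 300 → 10580; 10–19 + 150 → 5455; 20–29 + 310 → 16416; 30–39 − 260 → 16478; 40–49 + 30 → 17236; 50–59 − 200 → 17575; 60–69 + 190 → 7348
End of period: [10580, 5455, 16416, 16478, 17236, 17575, 7348]
[period 3]
Births: 16478 × 0.059 = 972 ; 17236 × 0.497 = 8566 — total 9538
10–19: 10580 × 0.983 = 10400
20–29: 5455 × 0.978 = 5335
30–39: 16416 × 0.966 = 15858
40–49: 16478 × 0.977 = 16099
50–59: 17236 × 0.956 = 16478
60–69: 17575 × 0.961 = 16890
Net migration: 0–9 + 300 → 9838; 10–19 + 150 → 10550; 20–29 + 310 → 5645; 30–39 − 260 → 15598; 40–49 + 30 → 16129; 50–59 − 200 → 16278; 60–69 + 190 → 17080
End of period: [9838, 10550, 5645, 15598, 16129, 16278, 17080]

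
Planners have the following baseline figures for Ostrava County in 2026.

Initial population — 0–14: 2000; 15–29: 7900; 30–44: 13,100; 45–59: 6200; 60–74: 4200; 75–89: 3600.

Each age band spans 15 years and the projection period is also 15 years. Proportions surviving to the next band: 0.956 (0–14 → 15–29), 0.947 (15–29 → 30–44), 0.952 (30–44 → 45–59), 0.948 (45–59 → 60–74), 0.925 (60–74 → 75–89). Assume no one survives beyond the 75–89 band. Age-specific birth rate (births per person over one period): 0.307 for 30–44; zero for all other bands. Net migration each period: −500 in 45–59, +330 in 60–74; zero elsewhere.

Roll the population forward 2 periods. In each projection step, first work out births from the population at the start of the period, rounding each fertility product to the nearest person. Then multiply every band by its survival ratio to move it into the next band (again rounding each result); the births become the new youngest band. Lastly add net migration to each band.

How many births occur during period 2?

2297

After projecting period 1:
Births: 13100 × 0.307 = 4022
15–29: 2000 × 0.956 = 1912
30–44: 7900 × 0.947 = 7481
45–59: 13100 × 0.952 = 12471
60–74: 6200 × 0.948 = 5878
75–89: 4200 × 0.925 = 3885
Net migration: 45–59 − 500 → 11971; 60–74 + 330 → 6208
→ [4022, 1912, 7481, 11971, 6208, 3885]
After projecting period 2:
Births: 7481 × 0.307 = 2297
15–29: 4022 × 0.956 = 3845
30–44: 1912 × 0.947 = 1811
45–59: 7481 × 0.952 = 7122
60–74: 11971 × 0.948 = 11349
75–89: 6208 × 0.925 = 5742
Net migration: 45–59 − 500 → 6622; 60–74 + 330 → 11679
→ [2297, 3845, 1811, 6622, 11679, 5742]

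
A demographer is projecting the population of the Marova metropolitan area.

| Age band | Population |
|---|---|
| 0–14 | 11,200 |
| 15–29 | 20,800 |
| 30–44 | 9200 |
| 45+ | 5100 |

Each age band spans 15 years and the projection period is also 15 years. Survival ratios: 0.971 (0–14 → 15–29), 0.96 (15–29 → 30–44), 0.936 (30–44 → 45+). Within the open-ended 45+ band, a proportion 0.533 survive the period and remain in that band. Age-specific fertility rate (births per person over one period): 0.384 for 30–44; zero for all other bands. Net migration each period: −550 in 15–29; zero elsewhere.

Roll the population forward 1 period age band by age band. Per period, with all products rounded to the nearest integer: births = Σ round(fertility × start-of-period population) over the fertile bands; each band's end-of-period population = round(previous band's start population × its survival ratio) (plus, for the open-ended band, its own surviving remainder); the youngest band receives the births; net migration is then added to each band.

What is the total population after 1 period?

Period 1.
Births: 9200 × 0.384 = 3533
15–29: 11200 × 0.971 = 10875
30–44: 20800 × 0.96 = 19968
45+: 9200 × 0.936 + 5100 × 0.533 = 8611 + 2718 = 11329
Net migration: 15–29 − 550 → 10325
Giving 3533 / 10325 / 19968 / 11329.
Total after period 1: 3533 + 10325 + 19968 + 11329 = 45155

45155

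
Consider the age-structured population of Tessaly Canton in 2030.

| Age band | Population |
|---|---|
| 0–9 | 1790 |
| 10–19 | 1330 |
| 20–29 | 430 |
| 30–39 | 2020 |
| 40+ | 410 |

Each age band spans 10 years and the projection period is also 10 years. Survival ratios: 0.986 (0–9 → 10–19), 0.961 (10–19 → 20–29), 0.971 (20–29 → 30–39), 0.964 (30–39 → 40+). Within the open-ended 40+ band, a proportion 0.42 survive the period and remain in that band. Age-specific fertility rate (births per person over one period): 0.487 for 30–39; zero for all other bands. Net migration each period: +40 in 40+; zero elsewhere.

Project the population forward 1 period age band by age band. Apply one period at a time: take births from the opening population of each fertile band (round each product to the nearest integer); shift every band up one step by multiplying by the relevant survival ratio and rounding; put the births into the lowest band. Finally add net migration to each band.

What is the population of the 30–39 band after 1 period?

(Groups numbered youngest = 1 to oldest = 5.)
Period 1:
Births: 2020 × 0.487 = 984
Group 2: 1790 × 0.986 = 1765
Group 3: 1330 × 0.961 = 1278
Group 4: 430 × 0.971 = 418
Group 5: 2020 × 0.964 + 410 × 0.42 = 1947 + 172 = 2119
Net migration: Group 5 + 40 → 2159
Population now: 0–9=984, 10–19=1765, 20–29=1278, 30–39=418, 40+=2159

418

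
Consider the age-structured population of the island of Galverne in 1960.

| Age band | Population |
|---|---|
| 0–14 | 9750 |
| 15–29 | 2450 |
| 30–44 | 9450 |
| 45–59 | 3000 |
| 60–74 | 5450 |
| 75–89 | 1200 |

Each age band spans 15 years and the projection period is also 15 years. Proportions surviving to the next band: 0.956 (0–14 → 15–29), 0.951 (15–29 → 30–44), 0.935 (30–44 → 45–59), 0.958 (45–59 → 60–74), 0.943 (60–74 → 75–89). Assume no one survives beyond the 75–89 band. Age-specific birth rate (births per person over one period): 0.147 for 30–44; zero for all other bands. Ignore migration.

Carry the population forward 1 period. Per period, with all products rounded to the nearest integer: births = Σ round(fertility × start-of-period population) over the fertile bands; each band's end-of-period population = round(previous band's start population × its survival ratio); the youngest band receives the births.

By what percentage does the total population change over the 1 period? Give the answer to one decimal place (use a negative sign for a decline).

-4.5

Call the groups 1 to 6, youngest first.
[period 1]
Births: 9450 × 0.147 = 1389
Group 2: 9750 × 0.956 = 9321
Group 3: 2450 × 0.951 = 2330
Group 4: 9450 × 0.935 = 8836
Group 5: 3000 × 0.958 = 2874
Group 6: 5450 × 0.943 = 5139
→ [1389, 9321, 2330, 8836, 2874, 5139]
Total: 31300 → 29889; change = -1411; percentage change = -4.5%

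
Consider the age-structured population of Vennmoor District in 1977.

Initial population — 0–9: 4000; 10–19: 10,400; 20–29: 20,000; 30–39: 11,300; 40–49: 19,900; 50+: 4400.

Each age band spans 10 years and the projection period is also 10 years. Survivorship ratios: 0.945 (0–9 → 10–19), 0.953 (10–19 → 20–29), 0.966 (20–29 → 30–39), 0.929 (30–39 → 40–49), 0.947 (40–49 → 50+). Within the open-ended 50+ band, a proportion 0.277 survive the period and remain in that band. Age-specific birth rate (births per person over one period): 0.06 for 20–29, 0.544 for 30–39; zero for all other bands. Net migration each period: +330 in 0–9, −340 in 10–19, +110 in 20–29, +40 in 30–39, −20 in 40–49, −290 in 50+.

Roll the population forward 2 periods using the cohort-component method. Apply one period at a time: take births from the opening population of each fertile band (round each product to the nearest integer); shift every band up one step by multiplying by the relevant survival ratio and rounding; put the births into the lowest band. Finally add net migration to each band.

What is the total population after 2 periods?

64561

Numbering the bands 1..6 from youngest to oldest:
After projecting period 1:
Births: 20000 * 0.06 = 1200, 11300 * 0.544 = 6147 ⇒ total 7347
Band 2: 4000 * 0.945 = 3780
Band 3: 10400 * 0.953 = 9911
Band 4: 20000 * 0.966 = 19320
Band 5: 11300 * 0.929 = 10498
Band 6: 19900 * 0.947 + 4400 * 0.277 = 18845 + 1219 = 20064
Net migration: Band 1 + 330 → 7677; Band 2 − 340 → 3440; Band 3 + 110 → 10021; Band 4 + 40 → 19360; Band 5 − 20 → 10478; Band 6 − 290 → 19774
Giving 7677 / 3440 / 10021 / 19360 / 10478 / 19774.
After projecting period 2:
Births: 10021 * 0.06 = 601, 19360 * 0.544 = 10532 ⇒ total 11133
Band 2: 7677 * 0.945 = 7255
Band 3: 3440 * 0.953 = 3278
Band 4: 10021 * 0.966 = 9680
Band 5: 19360 * 0.929 = 17985
Band 6: 10478 * 0.947 + 19774 * 0.277 = 9923 + 5477 = 15400
Net migration: Band 1 + 330 → 11463; Band 2 − 340 → 6915; Band 3 + 110 → 3388; Band 4 + 40 → 9720; Band 5 − 20 → 17965; Band 6 − 290 → 15110
Giving 11463 / 6915 / 3388 / 9720 / 17965 / 15110.
Total after period 2: 11463 + 6915 + 3388 + 9720 + 17965 + 15110 = 64561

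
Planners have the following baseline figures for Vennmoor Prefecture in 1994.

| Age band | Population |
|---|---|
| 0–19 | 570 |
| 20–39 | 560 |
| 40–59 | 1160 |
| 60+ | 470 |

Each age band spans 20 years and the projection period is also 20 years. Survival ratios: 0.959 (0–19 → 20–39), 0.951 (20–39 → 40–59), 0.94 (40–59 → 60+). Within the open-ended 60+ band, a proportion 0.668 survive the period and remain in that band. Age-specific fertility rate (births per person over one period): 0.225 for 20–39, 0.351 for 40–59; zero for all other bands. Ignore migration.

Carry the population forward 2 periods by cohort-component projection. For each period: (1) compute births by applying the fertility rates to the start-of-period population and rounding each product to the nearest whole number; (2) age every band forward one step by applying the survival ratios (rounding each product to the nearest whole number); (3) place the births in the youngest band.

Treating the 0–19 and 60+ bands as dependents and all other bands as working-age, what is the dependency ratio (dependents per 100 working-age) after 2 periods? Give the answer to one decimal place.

169.6

[period 1]
Births: 560 × 0.225 = 126  |  1160 × 0.351 = 407 → 533
20–39: 570 × 0.959 = 547
40–59: 560 × 0.951 = 533
60+: 1160 × 0.94 + 470 × 0.668 = 1090 + 314 = 1404
→ [533, 547, 533, 1404]
[period 2]
Births: 547 × 0.225 = 123  |  533 × 0.351 = 187 → 310
20–39: 533 × 0.959 = 511
40–59: 547 × 0.951 = 520
60+: 533 × 0.94 + 1404 × 0.668 = 501 + 938 = 1439
→ [310, 511, 520, 1439]
Dependents (band 0–19 + band 60+) = 310 + 1439 = 1749; working-age = 1031; ratio = 1749/1031 × 100 = 169.6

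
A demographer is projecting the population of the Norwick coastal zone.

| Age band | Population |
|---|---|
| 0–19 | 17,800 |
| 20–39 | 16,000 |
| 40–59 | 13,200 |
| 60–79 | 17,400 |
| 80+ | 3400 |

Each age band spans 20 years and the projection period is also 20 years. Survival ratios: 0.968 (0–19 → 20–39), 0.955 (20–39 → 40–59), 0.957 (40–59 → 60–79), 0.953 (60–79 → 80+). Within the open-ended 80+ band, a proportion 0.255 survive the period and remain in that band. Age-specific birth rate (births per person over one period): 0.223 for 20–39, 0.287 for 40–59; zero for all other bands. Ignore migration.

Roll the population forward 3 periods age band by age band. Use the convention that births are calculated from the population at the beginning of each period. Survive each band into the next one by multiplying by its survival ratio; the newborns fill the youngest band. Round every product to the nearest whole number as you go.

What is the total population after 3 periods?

54963

Period 1.
Births: 16000 × 0.223 = 3568, 13200 × 0.287 = 3788 ⇒ total 7356
20–39: 17800 × 0.968 = 17230
40–59: 16000 × 0.955 = 15280
60–79: 13200 × 0.957 = 12632
80+: 17400 × 0.953 + 3400 × 0.255 = 16582 + 867 = 17449
Giving 7356 / 17230 / 15280 / 12632 / 17449.
Period 2.
Births: 17230 × 0.223 = 3842, 15280 × 0.287 = 4385 ⇒ total 8227
20–39: 7356 × 0.968 = 7121
40–59: 17230 × 0.955 = 16455
60–79: 15280 × 0.957 = 14623
80+: 12632 × 0.953 + 17449 × 0.255 = 12038 + 4449 = 16487
Giving 8227 / 7121 / 16455 / 14623 / 16487.
Period 3.
Births: 7121 × 0.223 = 1588, 16455 × 0.287 = 4723 ⇒ total 6311
20–39: 8227 × 0.968 = 7964
40–59: 7121 × 0.955 = 6801
60–79: 16455 × 0.957 = 15747
80+: 14623 × 0.953 + 16487 × 0.255 = 13936 + 4204 = 18140
Giving 6311 / 7964 / 6801 / 15747 / 18140.
Total after period 3: 6311 + 7964 + 6801 + 15747 + 18140 = 54963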